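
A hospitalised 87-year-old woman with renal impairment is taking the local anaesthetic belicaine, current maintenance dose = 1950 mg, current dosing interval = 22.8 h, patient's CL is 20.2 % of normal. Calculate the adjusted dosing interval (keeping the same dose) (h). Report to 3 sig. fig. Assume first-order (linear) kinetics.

113 h

To keep the same average steady-state level, dosing rate must scale with clearance.
CL ratio = 20.2 / 100 = 0.2020
New interval (same dose) = 22.8 / 0.2020 = 112.9 h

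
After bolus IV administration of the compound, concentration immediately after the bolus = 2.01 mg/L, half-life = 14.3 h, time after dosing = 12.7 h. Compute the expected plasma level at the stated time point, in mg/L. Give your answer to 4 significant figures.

k = ln2 / t½ = 0.693147 / 14.3 = 0.04847 h⁻¹
C = C₀ · e^(−k·t) = 2.010 × e^(−0.04847 × 12.7)
  = 2.010 × 0.5403 = 1.086 mg/L

1.086 mg/L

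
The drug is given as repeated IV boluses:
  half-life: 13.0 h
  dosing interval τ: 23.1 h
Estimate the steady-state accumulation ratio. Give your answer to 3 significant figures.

k = ln2 / t½ = 0.693147 / 13.0 = 0.05332 h⁻¹
e^(−kτ) = e^(−0.05332 × 23.1) = 0.2918
Accumulation ratio R = 1 / (1 − e^(−kτ)) = 1 / (1 − 0.2918) = 1.412

1.41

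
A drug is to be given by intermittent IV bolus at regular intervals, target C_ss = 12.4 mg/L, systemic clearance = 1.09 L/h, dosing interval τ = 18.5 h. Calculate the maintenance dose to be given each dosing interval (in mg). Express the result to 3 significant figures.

At steady state, Dose/τ = Css × CL.
Dose = Css × CL × τ = 12.4 × 1.090 × 18.5 = 250.0 mg

250 mg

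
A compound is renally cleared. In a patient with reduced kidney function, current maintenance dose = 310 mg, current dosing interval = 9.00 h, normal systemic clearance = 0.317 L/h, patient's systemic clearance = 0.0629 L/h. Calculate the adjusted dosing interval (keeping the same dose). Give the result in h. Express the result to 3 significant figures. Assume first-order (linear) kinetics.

To keep the same average steady-state level, dosing rate must scale with clearance.
CL ratio = 0.0629 / 0.317 = 0.1984
New interval (same dose) = 9.00 / 0.1984 = 45.36 h

45.4 h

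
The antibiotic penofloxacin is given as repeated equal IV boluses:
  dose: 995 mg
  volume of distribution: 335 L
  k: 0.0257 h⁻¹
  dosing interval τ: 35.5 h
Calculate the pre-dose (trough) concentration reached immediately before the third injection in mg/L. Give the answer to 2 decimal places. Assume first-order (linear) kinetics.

C₀ per dose = Dose / Vd = 995 / 335 = 2.970 mg/L
Fraction remaining after one interval: r = e^(−kτ) = e^(−0.02570 × 35.5) = 0.4016
Before dose 3, 2 doses have been given (aged 1τ, 2τ).
C_trough = C₀ × (r + r²) = 2.970 × (0.4016 + 0.1613) = 1.672 mg/L

1.67 mg/L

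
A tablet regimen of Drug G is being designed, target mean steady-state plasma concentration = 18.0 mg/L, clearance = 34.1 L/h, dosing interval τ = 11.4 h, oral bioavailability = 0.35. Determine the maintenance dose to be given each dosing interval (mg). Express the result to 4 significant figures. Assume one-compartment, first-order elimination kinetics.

19990 mg

At steady state, F × (Dose/τ) = Css × CL.
Dose = Css × CL × τ / F = 18.0 × 34.10 × 11.4 / 0.35 = 19990 mg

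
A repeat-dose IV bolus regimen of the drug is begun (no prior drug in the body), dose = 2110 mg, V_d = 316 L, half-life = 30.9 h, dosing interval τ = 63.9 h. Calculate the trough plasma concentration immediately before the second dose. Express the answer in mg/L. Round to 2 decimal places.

1.59 mg/L

C₀ per dose = Dose / Vd = 2110 / 316 = 6.677 mg/L
k = ln2 / t½ = 0.693147 / 30.9 = 0.02243 h⁻¹
Fraction remaining after one interval: r = e^(−kτ) = e^(−0.02243 × 63.9) = 0.2385
Before dose 2, 1 dose has been given (aged 1τ).
C_trough = C₀ × r = 6.677 × 0.2385 = 1.592 mg/L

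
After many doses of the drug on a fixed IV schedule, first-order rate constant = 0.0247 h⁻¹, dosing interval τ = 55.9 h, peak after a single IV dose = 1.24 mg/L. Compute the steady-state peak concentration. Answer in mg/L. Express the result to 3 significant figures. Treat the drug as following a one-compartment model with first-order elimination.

e^(−kτ) = e^(−0.02470 × 55.9) = 0.2514
Accumulation ratio R = 1 / (1 − e^(−kτ)) = 1 / (1 − 0.2514) = 1.336
Steady-state peak = C₀ × R = 1.24 × 1.336 = 1.657 mg/L

1.66 mg/L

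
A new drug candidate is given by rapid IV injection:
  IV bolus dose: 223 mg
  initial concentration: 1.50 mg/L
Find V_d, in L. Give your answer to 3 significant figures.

Vd = Dose / C₀ = 223.0 / 1.50 = 148.7 L

149 L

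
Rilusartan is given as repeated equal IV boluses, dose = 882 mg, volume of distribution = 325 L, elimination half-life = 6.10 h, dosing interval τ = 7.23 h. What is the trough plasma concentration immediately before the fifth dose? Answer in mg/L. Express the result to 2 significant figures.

2.1 mg/L

C₀ per dose = Dose / Vd = 882 / 325 = 2.714 mg/L
k = ln2 / t½ = 0.693147 / 6.10 = 0.1136 h⁻¹
Fraction remaining after one interval: r = e^(−kτ) = e^(−0.1136 × 7.23) = 0.4398
Before dose 5, 4 doses have been given (aged 1τ, 2τ, 3τ, 4τ).
C_trough = C₀ × (r + r² + … + r^4) = C₀ × r(1−r^4)/(1−r)
        = 2.714 × 0.4398 × (1 − 0.03741) / (1 − 0.4398) = 2.051 mg/L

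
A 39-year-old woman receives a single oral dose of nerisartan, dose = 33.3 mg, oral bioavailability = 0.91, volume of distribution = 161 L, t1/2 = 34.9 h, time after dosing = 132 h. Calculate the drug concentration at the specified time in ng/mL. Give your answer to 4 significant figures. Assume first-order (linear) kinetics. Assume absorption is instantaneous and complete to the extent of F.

Amount reaching circulation = F × Dose = 0.91 × 33.30 = 30.30 mg
C₀ = F·Dose / Vd = 30.30 / 161 = 0.1882 mg/L
k = ln2 / t½ = 0.693147 / 34.9 = 0.01986 h⁻¹
C = C₀ · e^(−k·t) = 0.1882 × e^(−0.01986 × 132)
  = 0.1882 × 0.07269 = 0.01368 mg/L
Convert: 0.01368 mg/L × 1000 = 13.68 ng/mL

13.68 ng/mL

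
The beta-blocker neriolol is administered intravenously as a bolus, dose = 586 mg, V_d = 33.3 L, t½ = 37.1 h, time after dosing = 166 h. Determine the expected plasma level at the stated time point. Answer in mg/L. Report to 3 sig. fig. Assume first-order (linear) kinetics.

C₀ = Dose / Vd = 586.0 / 33.3 = 17.60 mg/L
k = ln2 / t½ = 0.693147 / 37.1 = 0.01868 h⁻¹
C = C₀ · e^(−k·t) = 17.60 × e^(−0.01868 × 166)
  = 17.60 × 0.04501 = 0.7922 mg/L

0.792 mg/L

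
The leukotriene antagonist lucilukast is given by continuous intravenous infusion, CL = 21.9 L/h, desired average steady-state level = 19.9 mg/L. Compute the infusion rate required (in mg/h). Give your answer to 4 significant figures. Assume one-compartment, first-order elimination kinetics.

At steady state, infusion rate R₀ = Css × CL = 19.9 × 21.90 = 435.8 mg/h

435.8 mg/h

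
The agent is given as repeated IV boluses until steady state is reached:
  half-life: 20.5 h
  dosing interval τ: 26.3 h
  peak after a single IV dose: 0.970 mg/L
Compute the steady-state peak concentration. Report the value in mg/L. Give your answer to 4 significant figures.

k = ln2 / t½ = 0.693147 / 20.5 = 0.03381 h⁻¹
e^(−kτ) = e^(−0.03381 × 26.3) = 0.4110
Accumulation ratio R = 1 / (1 − e^(−kτ)) = 1 / (1 − 0.4110) = 1.698
Steady-state peak = C₀ × R = 0.970 × 1.698 = 1.647 mg/L

1.647 mg/L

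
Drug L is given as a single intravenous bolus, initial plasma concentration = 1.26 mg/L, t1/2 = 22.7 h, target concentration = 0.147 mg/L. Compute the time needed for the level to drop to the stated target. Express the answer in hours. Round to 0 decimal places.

70 h

k = ln2 / t½ = 0.693147 / 22.7 = 0.03054 h⁻¹
t = ln(C₀ / C) / k = ln(1.260 / 0.147) / 0.03054
  = ln(8.571) / 0.03054 = 2.148 / 0.03054 = 70.33 h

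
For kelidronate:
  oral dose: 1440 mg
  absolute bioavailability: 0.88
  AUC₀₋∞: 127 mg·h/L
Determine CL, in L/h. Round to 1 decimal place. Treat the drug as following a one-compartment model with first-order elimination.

CL = F·Dose / AUC = 0.88 × 1440 / 127 = 9.978 L/h

10.0 L/h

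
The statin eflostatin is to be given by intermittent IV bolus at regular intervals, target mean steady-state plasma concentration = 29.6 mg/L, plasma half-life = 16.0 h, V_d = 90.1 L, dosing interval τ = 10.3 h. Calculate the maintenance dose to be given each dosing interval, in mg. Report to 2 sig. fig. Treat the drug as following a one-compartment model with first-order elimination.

k = ln2 / t½ = 0.693147 / 16.0 = 0.04332 h⁻¹
CL = k × Vd = 0.04332 × 90.1 = 3.903 L/h
At steady state, Dose/τ = Css × CL.
Dose = Css × CL × τ = 29.6 × 3.903 × 10.3 = 1190 mg

1200 mg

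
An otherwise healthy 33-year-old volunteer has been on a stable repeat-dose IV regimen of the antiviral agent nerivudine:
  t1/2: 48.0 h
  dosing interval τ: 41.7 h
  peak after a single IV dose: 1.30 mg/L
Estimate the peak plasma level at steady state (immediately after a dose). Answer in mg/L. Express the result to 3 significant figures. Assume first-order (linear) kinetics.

k = ln2 / t½ = 0.693147 / 48.0 = 0.01444 h⁻¹
e^(−kτ) = e^(−0.01444 × 41.7) = 0.5476
Accumulation ratio R = 1 / (1 − e^(−kτ)) = 1 / (1 − 0.5476) = 2.210
Steady-state peak = C₀ × R = 1.30 × 2.210 = 2.873 mg/L

2.87 mg/L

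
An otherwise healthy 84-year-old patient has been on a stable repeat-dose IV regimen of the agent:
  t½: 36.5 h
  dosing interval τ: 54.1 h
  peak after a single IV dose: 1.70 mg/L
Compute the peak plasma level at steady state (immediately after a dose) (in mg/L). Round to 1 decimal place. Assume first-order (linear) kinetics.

k = ln2 / t½ = 0.693147 / 36.5 = 0.01899 h⁻¹
e^(−kτ) = e^(−0.01899 × 54.1) = 0.3580
Accumulation ratio R = 1 / (1 − e^(−kτ)) = 1 / (1 − 0.3580) = 1.558
Steady-state peak = C₀ × R = 1.70 × 1.558 = 2.649 mg/L

2.6 mg/L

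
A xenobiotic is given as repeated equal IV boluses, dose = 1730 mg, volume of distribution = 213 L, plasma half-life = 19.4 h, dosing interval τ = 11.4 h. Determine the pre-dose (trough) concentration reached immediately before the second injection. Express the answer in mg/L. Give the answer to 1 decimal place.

5.4 mg/L

C₀ per dose = Dose / Vd = 1730 / 213 = 8.122 mg/L
k = ln2 / t½ = 0.693147 / 19.4 = 0.03573 h⁻¹
Fraction remaining after one interval: r = e^(−kτ) = e^(−0.03573 × 11.4) = 0.6654
Before dose 2, 1 dose has been given (aged 1τ).
C_trough = C₀ × r = 8.122 × 0.6654 = 5.404 mg/L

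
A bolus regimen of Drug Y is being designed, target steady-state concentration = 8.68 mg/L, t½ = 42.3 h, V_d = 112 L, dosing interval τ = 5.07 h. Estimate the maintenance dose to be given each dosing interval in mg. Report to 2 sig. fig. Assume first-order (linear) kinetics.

k = ln2 / t½ = 0.693147 / 42.3 = 0.01639 h⁻¹
CL = k × Vd = 0.01639 × 112 = 1.836 L/h
At steady state, Dose/τ = Css × CL.
Dose = Css × CL × τ = 8.68 × 1.836 × 5.07 = 80.80 mg

81 mg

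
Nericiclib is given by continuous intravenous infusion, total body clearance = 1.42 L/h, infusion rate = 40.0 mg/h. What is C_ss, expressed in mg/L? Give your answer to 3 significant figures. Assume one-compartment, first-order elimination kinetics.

28.2 mg/L

At steady state Css = R₀ / CL = 40.0 / 1.420 = 28.17 mg/L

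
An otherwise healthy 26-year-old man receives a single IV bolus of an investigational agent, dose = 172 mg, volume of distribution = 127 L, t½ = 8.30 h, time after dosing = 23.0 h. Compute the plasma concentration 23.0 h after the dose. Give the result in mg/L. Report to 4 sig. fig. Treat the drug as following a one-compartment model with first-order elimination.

0.1984 mg/L

C₀ = Dose / Vd = 172.0 / 127 = 1.354 mg/L
k = ln2 / t½ = 0.693147 / 8.30 = 0.08351 h⁻¹
C = C₀ · e^(−k·t) = 1.354 × e^(−0.08351 × 23.0)
  = 1.354 × 0.1465 = 0.1984 mg/L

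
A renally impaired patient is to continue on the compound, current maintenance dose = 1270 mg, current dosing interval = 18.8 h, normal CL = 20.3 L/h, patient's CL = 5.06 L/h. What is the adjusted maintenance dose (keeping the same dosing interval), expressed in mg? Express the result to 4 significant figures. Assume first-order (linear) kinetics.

316.6 mg

To keep the same average steady-state level, dosing rate must scale with clearance.
CL ratio = 5.06 / 20.3 = 0.2493
New dose (same interval) = 1270 × 0.2493 = 316.6 mg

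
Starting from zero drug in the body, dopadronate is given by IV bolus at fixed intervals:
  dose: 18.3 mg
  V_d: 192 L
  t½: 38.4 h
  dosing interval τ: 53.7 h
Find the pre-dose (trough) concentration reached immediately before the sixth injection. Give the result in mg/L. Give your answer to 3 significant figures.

C₀ per dose = Dose / Vd = 18.3 / 192 = 0.09531 mg/L
k = ln2 / t½ = 0.693147 / 38.4 = 0.01805 h⁻¹
Fraction remaining after one interval: r = e^(−kτ) = e^(−0.01805 × 53.7) = 0.3794
Before dose 6, 5 doses have been given (aged 1τ, 2τ, 3τ, 4τ, 5τ).
C_trough = C₀ × (r + r² + … + r^5) = C₀ × r(1−r^5)/(1−r)
        = 0.09531 × 0.3794 × (1 − 0.007861) / (1 − 0.3794) = 0.05781 mg/L

0.0578 mg/L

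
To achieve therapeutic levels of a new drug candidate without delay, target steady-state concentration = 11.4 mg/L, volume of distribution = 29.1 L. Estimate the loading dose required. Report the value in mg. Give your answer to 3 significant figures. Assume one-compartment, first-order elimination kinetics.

LD = Css × Vd = 11.4 × 29.1 = 331.7 mg

332 mg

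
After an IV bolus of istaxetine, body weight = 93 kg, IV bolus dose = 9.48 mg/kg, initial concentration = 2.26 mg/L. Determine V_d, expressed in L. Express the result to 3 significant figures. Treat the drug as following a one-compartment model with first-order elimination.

Dose = 9.48 × 93 = 881.6 mg
Vd = Dose / C₀ = 881.6 / 2.26 = 390.1 L

390 L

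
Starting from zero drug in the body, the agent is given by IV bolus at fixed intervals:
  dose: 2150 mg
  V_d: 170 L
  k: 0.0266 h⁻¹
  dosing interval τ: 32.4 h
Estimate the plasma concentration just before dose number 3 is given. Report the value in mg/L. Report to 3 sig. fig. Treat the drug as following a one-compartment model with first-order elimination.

C₀ per dose = Dose / Vd = 2150 / 170 = 12.65 mg/L
Fraction remaining after one interval: r = e^(−kτ) = e^(−0.02660 × 32.4) = 0.4224
Before dose 3, 2 doses have been given (aged 1τ, 2τ).
C_trough = C₀ × (r + r²) = 12.65 × (0.4224 + 0.1784) = 7.600 mg/L

7.60 mg/L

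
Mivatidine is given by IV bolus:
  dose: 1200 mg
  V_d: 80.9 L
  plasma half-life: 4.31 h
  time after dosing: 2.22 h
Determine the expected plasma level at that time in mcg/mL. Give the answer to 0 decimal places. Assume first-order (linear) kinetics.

10 mcg/mL

C₀ = Dose / Vd = 1200 / 80.9 = 14.83 mg/L
k = ln2 / t½ = 0.693147 / 4.31 = 0.1608 h⁻¹
C = C₀ · e^(−k·t) = 14.83 × e^(−0.1608 × 2.22)
  = 14.83 × 0.6998 = 10.38 mg/L
(10.38 mg/L = 10.38 mcg/mL)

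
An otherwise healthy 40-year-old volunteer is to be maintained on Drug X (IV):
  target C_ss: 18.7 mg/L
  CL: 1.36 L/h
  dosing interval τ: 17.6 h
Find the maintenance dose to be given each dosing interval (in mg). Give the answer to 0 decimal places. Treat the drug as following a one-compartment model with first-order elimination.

At steady state, Dose/τ = Css × CL.
Dose = Css × CL × τ = 18.7 × 1.360 × 17.6 = 447.6 mg

448 mg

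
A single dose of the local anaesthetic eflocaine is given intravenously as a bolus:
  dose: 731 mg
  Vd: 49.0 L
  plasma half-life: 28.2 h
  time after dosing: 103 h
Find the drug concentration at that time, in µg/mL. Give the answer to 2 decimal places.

C₀ = Dose / Vd = 731.0 / 49.0 = 14.92 mg/L
k = ln2 / t½ = 0.693147 / 28.2 = 0.02458 h⁻¹
C = C₀ · e^(−k·t) = 14.92 × e^(−0.02458 × 103)
  = 14.92 × 0.07952 = 1.186 mg/L
(1.186 mg/L = 1.186 µg/mL)

1.19 µg/mL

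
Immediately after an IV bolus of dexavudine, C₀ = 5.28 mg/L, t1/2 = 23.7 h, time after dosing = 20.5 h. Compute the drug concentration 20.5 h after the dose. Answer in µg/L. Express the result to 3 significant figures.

2900 µg/L

k = ln2 / t½ = 0.693147 / 23.7 = 0.02925 h⁻¹
C = C₀ · e^(−k·t) = 5.280 × e^(−0.02925 × 20.5)
  = 5.280 × 0.5490 = 2.899 mg/L
Convert: 2.899 mg/L × 1000 = 2899 µg/L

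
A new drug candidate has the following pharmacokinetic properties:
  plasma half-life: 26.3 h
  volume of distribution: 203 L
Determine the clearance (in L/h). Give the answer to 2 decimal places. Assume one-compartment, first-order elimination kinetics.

k = ln2 / t½ = 0.693147 / 26.3 = 0.02636 h⁻¹
CL = k × Vd = 0.02636 × 203 = 5.351 L/h

5.35 L/h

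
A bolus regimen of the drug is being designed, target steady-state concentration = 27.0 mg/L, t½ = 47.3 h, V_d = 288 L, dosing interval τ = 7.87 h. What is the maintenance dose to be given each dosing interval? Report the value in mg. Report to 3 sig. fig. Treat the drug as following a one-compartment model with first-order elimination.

897 mg

k = ln2 / t½ = 0.693147 / 47.3 = 0.01465 h⁻¹
CL = k × Vd = 0.01465 × 288 = 4.219 L/h
At steady state, Dose/τ = Css × CL.
Dose = Css × CL × τ = 27.0 × 4.219 × 7.87 = 896.5 mg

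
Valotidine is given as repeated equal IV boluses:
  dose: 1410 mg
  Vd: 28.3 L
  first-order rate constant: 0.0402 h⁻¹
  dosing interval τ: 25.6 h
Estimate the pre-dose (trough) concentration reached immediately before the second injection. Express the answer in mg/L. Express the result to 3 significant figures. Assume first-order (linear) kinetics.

C₀ per dose = Dose / Vd = 1410 / 28.3 = 49.82 mg/L
Fraction remaining after one interval: r = e^(−kτ) = e^(−0.04020 × 25.6) = 0.3573
Before dose 2, 1 dose has been given (aged 1τ).
C_trough = C₀ × r = 49.82 × 0.3573 = 17.80 mg/L

17.8 mg/L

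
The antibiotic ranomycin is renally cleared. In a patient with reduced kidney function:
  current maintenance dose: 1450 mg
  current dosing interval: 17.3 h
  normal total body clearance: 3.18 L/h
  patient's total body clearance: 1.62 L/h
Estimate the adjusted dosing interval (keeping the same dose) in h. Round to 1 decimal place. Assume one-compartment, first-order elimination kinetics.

To keep the same average steady-state level, dosing rate must scale with clearance.
CL ratio = 1.62 / 3.18 = 0.5094
New interval (same dose) = 17.3 / 0.5094 = 33.96 h

34.0 h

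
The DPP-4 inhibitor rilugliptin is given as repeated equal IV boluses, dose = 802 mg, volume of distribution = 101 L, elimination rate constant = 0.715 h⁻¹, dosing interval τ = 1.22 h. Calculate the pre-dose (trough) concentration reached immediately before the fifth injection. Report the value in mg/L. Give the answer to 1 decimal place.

C₀ per dose = Dose / Vd = 802 / 101 = 7.941 mg/L
Fraction remaining after one interval: r = e^(−kτ) = e^(−0.7150 × 1.22) = 0.4180
Before dose 5, 4 doses have been given (aged 1τ, 2τ, 3τ, 4τ).
C_trough = C₀ × (r + r² + … + r^4) = C₀ × r(1−r^4)/(1−r)
        = 7.941 × 0.4180 × (1 − 0.03053) / (1 − 0.4180) = 5.529 mg/L

5.5 mg/L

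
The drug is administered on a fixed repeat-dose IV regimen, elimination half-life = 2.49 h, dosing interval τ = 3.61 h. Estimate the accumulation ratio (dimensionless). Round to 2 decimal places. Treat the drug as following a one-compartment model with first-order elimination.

1.58

k = ln2 / t½ = 0.693147 / 2.49 = 0.2784 h⁻¹
e^(−kτ) = e^(−0.2784 × 3.61) = 0.3660
Accumulation ratio R = 1 / (1 − e^(−kτ)) = 1 / (1 − 0.3660) = 1.577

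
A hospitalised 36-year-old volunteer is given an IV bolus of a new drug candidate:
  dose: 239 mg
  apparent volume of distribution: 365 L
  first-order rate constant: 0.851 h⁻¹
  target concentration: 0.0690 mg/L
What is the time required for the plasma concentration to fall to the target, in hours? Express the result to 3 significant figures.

C₀ = Dose / Vd = 239.0 / 365 = 0.6548 mg/L
t = ln(C₀ / C) / k = ln(0.6548 / 0.0690) / 0.8510
  = ln(9.490) / 0.8510 = 2.250 / 0.8510 = 2.644 h

2.64 h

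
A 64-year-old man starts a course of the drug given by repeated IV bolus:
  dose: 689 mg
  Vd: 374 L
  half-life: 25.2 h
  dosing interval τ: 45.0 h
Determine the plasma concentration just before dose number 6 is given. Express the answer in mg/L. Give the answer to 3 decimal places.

0.751 mg/L

C₀ per dose = Dose / Vd = 689 / 374 = 1.842 mg/L
k = ln2 / t½ = 0.693147 / 25.2 = 0.02751 h⁻¹
Fraction remaining after one interval: r = e^(−kτ) = e^(−0.02751 × 45.0) = 0.2900
Before dose 6, 5 doses have been given (aged 1τ, 2τ, 3τ, 4τ, 5τ).
C_trough = C₀ × (r + r² + … + r^5) = C₀ × r(1−r^5)/(1−r)
        = 1.842 × 0.2900 × (1 − 0.002051) / (1 − 0.2900) = 0.7508 mg/L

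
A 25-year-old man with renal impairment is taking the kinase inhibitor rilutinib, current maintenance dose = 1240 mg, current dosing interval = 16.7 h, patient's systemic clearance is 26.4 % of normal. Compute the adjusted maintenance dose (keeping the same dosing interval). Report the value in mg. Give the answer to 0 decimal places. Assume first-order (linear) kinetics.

327 mg

To keep the same average steady-state level, dosing rate must scale with clearance.
CL ratio = 26.4 / 100 = 0.2640
New dose (same interval) = 1240 × 0.2640 = 327.4 mg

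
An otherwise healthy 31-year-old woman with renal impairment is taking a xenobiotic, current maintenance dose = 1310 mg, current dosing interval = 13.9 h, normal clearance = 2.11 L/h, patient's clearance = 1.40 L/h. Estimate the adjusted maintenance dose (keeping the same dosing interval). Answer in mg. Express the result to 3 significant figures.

869 mg

To keep the same average steady-state level, dosing rate must scale with clearance.
CL ratio = 1.40 / 2.11 = 0.6635
New dose (same interval) = 1310 × 0.6635 = 869.2 mg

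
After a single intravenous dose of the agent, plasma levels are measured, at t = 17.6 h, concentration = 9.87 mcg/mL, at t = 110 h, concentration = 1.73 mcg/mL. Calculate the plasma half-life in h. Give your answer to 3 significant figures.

k = ln(C₁/C₂) / (t₂ − t₁) = ln(9.87/1.73) / (110 − 17.6)
  = 1.741 / 92.40 = 0.01884 h⁻¹
t½ = ln2 / k = 0.693147 / 0.01884 = 36.79 h

36.8 h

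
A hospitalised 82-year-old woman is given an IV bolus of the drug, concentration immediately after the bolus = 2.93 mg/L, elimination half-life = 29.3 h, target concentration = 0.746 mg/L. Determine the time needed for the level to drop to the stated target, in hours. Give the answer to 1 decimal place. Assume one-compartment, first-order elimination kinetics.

k = ln2 / t½ = 0.693147 / 29.3 = 0.02366 h⁻¹
t = ln(C₀ / C) / k = ln(2.930 / 0.746) / 0.02366
  = ln(3.928) / 0.02366 = 1.368 / 0.02366 = 57.82 h

57.8 h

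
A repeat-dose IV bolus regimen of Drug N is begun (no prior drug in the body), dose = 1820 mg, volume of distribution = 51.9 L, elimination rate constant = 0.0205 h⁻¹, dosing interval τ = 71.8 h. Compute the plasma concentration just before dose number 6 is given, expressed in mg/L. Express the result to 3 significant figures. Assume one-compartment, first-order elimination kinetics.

10.4 mg/L

C₀ per dose = Dose / Vd = 1820 / 51.9 = 35.07 mg/L
Fraction remaining after one interval: r = e^(−kτ) = e^(−0.02050 × 71.8) = 0.2295
Before dose 6, 5 doses have been given (aged 1τ, 2τ, 3τ, 4τ, 5τ).
C_trough = C₀ × (r + r² + … + r^5) = C₀ × r(1−r^5)/(1−r)
        = 35.07 × 0.2295 × (1 − 0.0006367) / (1 − 0.2295) = 10.44 mg/L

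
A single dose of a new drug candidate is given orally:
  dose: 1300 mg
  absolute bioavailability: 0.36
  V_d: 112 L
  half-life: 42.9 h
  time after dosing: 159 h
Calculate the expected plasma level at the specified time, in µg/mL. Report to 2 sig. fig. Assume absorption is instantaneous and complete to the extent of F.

Amount reaching circulation = F × Dose = 0.36 × 1300 = 468.0 mg
C₀ = F·Dose / Vd = 468.0 / 112 = 4.179 mg/L
k = ln2 / t½ = 0.693147 / 42.9 = 0.01616 h⁻¹
C = C₀ · e^(−k·t) = 4.179 × e^(−0.01616 × 159)
  = 4.179 × 0.07658 = 0.3200 mg/L
(0.3200 mg/L = 0.3200 µg/mL)

0.32 µg/mL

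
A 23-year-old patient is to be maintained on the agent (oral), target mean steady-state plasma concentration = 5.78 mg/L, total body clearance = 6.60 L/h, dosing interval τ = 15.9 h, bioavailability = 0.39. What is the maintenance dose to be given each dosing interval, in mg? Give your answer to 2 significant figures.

At steady state, F × (Dose/τ) = Css × CL.
Dose = Css × CL × τ / F = 5.78 × 6.600 × 15.9 / 0.39 = 1555 mg

1600 mg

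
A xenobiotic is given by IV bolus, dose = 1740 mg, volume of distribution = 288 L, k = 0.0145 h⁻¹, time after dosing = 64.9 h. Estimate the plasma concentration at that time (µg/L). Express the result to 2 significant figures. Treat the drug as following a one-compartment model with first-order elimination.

C₀ = Dose / Vd = 1740 / 288 = 6.042 mg/L
C = C₀ · e^(−k·t) = 6.042 × e^(−0.01450 × 64.9)
  = 6.042 × 0.3902 = 2.358 mg/L
Convert: 2.358 mg/L × 1000 = 2358 µg/L

2400 µg/L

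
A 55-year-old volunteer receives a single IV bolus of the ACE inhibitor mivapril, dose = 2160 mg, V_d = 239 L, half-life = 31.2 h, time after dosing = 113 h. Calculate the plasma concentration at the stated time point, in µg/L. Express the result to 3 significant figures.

734 µg/L

C₀ = Dose / Vd = 2160 / 239 = 9.038 mg/L
k = ln2 / t½ = 0.693147 / 31.2 = 0.02222 h⁻¹
C = C₀ · e^(−k·t) = 9.038 × e^(−0.02222 × 113)
  = 9.038 × 0.08120 = 0.7339 mg/L
Convert: 0.7339 mg/L × 1000 = 733.9 µg/L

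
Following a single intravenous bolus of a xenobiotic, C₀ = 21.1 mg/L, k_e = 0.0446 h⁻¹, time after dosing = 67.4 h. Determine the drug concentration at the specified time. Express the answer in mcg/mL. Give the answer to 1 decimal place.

C = C₀ · e^(−k·t) = 21.10 × e^(−0.04460 × 67.4)
  = 21.10 × 0.04949 = 1.044 mg/L
(1.044 mg/L = 1.044 mcg/mL)

1.0 mcg/mL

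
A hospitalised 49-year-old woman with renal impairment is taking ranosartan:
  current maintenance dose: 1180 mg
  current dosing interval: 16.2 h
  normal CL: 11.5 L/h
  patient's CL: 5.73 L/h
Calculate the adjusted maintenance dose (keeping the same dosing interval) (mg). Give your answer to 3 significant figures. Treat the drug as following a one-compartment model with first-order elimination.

To keep the same average steady-state level, dosing rate must scale with clearance.
CL ratio = 5.73 / 11.5 = 0.4983
New dose (same interval) = 1180 × 0.4983 = 588.0 mg

588 mg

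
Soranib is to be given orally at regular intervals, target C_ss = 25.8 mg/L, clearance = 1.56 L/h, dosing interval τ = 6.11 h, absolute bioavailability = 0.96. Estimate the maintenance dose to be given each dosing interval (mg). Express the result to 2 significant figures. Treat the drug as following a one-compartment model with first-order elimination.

At steady state, F × (Dose/τ) = Css × CL.
Dose = Css × CL × τ / F = 25.8 × 1.560 × 6.11 / 0.96 = 256.2 mg

260 mg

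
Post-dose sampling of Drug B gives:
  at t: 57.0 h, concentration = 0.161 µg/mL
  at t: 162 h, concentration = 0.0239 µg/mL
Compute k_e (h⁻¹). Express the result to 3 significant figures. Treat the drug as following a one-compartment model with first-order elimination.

k = ln(C₁/C₂) / (t₂ − t₁) = ln(0.161/0.0239) / (162 − 57.0)
  = 1.908 / 105.0 = 0.01817 h⁻¹

0.0182 h⁻¹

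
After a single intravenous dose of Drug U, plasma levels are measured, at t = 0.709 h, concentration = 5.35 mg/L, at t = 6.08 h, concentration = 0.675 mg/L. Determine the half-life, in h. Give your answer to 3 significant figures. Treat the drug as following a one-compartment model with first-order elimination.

1.80 h

k = ln(C₁/C₂) / (t₂ − t₁) = ln(5.35/0.675) / (6.08 − 0.709)
  = 2.070 / 5.371 = 0.3854 h⁻¹
t½ = ln2 / k = 0.693147 / 0.3854 = 1.799 h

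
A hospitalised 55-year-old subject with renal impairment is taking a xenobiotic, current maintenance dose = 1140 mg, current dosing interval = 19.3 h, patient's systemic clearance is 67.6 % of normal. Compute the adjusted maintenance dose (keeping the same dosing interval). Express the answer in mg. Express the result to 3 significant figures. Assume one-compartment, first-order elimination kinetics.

771 mg

To keep the same average steady-state level, dosing rate must scale with clearance.
CL ratio = 67.6 / 100 = 0.6760
New dose (same interval) = 1140 × 0.6760 = 770.6 mg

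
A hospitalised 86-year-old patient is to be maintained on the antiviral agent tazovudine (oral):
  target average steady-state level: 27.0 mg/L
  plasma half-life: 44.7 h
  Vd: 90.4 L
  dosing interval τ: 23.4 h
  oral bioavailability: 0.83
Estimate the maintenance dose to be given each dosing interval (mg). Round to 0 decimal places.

k = ln2 / t½ = 0.693147 / 44.7 = 0.01551 h⁻¹
CL = k × Vd = 0.01551 × 90.4 = 1.402 L/h
At steady state, F × (Dose/τ) = Css × CL.
Dose = Css × CL × τ / F = 27.0 × 1.402 × 23.4 / 0.83 = 1067 mg

1067 mg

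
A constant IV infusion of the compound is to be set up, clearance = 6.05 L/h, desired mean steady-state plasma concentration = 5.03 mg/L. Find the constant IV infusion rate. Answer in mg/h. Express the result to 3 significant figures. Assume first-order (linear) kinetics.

At steady state, infusion rate R₀ = Css × CL = 5.03 × 6.050 = 30.43 mg/h

30.4 mg/h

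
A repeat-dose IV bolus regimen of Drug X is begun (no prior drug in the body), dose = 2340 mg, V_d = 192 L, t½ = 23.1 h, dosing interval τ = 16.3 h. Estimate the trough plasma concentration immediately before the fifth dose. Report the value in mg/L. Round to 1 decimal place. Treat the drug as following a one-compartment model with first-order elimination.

16.6 mg/L

C₀ per dose = Dose / Vd = 2340 / 192 = 12.19 mg/L
k = ln2 / t½ = 0.693147 / 23.1 = 0.03001 h⁻¹
Fraction remaining after one interval: r = e^(−kτ) = e^(−0.03001 × 16.3) = 0.6131
Before dose 5, 4 doses have been given (aged 1τ, 2τ, 3τ, 4τ).
C_trough = C₀ × (r + r² + … + r^4) = C₀ × r(1−r^4)/(1−r)
        = 12.19 × 0.6131 × (1 − 0.1413) / (1 − 0.6131) = 16.59 mg/L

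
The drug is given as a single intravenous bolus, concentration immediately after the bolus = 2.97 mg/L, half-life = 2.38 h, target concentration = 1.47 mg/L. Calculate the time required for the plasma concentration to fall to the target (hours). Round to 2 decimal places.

2.41 h

k = ln2 / t½ = 0.693147 / 2.38 = 0.2912 h⁻¹
t = ln(C₀ / C) / k = ln(2.970 / 1.47) / 0.2912
  = ln(2.020) / 0.2912 = 0.7031 / 0.2912 = 2.414 h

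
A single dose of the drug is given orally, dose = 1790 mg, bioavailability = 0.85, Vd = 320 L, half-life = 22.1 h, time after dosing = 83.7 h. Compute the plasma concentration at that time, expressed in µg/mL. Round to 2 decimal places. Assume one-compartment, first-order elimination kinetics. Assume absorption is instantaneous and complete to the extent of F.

Amount reaching circulation = F × Dose = 0.85 × 1790 = 1522 mg
C₀ = F·Dose / Vd = 1522 / 320 = 4.756 mg/L
k = ln2 / t½ = 0.693147 / 22.1 = 0.03136 h⁻¹
C = C₀ · e^(−k·t) = 4.756 × e^(−0.03136 × 83.7)
  = 4.756 × 0.07245 = 0.3446 mg/L
(0.3446 mg/L = 0.3446 µg/mL)

0.34 µg/mL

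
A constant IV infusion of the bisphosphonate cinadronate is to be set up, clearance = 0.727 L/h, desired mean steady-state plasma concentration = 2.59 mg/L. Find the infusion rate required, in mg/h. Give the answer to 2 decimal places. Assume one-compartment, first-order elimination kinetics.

1.88 mg/h

At steady state, infusion rate R₀ = Css × CL = 2.59 × 0.7270 = 1.883 mg/h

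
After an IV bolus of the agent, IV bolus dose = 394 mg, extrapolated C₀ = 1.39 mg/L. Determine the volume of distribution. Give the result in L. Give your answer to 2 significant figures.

280 L

Vd = Dose / C₀ = 394.0 / 1.39 = 283.5 L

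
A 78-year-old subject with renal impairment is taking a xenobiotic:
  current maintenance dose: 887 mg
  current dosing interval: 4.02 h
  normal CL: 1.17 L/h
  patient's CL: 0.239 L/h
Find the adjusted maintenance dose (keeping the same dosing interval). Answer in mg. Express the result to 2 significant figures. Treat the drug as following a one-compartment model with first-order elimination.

To keep the same average steady-state level, dosing rate must scale with clearance.
CL ratio = 0.239 / 1.17 = 0.2043
New dose (same interval) = 887 × 0.2043 = 181.2 mg

180 mg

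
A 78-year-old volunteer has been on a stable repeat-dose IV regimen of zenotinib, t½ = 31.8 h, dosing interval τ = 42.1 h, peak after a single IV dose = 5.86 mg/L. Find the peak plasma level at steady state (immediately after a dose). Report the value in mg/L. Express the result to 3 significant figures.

9.76 mg/L

k = ln2 / t½ = 0.693147 / 31.8 = 0.02180 h⁻¹
e^(−kτ) = e^(−0.02180 × 42.1) = 0.3994
Accumulation ratio R = 1 / (1 − e^(−kτ)) = 1 / (1 − 0.3994) = 1.665
Steady-state peak = C₀ × R = 5.86 × 1.665 = 9.757 mg/L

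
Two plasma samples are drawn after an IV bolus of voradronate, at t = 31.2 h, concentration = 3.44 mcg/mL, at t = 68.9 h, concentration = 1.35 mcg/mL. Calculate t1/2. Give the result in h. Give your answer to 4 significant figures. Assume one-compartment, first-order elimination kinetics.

k = ln(C₁/C₂) / (t₂ − t₁) = ln(3.44/1.35) / (68.9 − 31.2)
  = 0.9354 / 37.70 = 0.02481 h⁻¹
t½ = ln2 / k = 0.693147 / 0.02481 = 27.94 h

27.94 h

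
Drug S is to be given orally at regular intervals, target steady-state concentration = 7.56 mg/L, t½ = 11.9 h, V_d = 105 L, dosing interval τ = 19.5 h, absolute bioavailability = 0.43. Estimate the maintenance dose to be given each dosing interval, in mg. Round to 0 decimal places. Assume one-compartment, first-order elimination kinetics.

2097 mg

k = ln2 / t½ = 0.693147 / 11.9 = 0.05825 h⁻¹
CL = k × Vd = 0.05825 × 105 = 6.116 L/h
At steady state, F × (Dose/τ) = Css × CL.
Dose = Css × CL × τ / F = 7.56 × 6.116 × 19.5 / 0.43 = 2097 mg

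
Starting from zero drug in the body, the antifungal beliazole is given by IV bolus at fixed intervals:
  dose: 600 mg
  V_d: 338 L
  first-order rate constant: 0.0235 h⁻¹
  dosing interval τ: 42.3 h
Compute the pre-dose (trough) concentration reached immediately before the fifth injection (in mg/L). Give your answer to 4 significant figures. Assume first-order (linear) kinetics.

C₀ per dose = Dose / Vd = 600 / 338 = 1.775 mg/L
Fraction remaining after one interval: r = e^(−kτ) = e^(−0.02350 × 42.3) = 0.3701
Before dose 5, 4 doses have been given (aged 1τ, 2τ, 3τ, 4τ).
C_trough = C₀ × (r + r² + … + r^4) = C₀ × r(1−r^4)/(1−r)
        = 1.775 × 0.3701 × (1 − 0.01876) / (1 − 0.3701) = 1.023 mg/L

1.023 mg/L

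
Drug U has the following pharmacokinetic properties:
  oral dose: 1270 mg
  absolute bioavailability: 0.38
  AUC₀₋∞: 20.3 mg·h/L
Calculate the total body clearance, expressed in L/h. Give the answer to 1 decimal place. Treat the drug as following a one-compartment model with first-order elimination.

23.8 L/h

CL = F·Dose / AUC = 0.38 × 1270 / 20.3 = 23.77 L/h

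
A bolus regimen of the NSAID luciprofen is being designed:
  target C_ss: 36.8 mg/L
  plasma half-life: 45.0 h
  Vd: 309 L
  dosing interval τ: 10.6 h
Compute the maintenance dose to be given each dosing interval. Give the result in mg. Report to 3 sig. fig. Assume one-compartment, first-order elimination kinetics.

k = ln2 / t½ = 0.693147 / 45.0 = 0.01540 h⁻¹
CL = k × Vd = 0.01540 × 309 = 4.759 L/h
At steady state, Dose/τ = Css × CL.
Dose = Css × CL × τ = 36.8 × 4.759 × 10.6 = 1856 mg

1860 mg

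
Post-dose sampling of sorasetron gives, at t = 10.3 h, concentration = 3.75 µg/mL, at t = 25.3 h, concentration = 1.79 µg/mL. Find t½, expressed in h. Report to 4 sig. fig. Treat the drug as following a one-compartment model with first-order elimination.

k = ln(C₁/C₂) / (t₂ − t₁) = ln(3.75/1.79) / (25.3 − 10.3)
  = 0.7395 / 15.00 = 0.04930 h⁻¹
t½ = ln2 / k = 0.693147 / 0.04930 = 14.06 h

14.06 h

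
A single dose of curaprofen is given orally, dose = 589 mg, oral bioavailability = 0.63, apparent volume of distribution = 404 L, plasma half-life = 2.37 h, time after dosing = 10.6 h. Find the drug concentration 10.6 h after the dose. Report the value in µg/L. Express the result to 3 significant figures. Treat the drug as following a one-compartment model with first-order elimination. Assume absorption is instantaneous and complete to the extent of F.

41.4 µg/L

Amount reaching circulation = F × Dose = 0.63 × 589.0 = 371.1 mg
C₀ = F·Dose / Vd = 371.1 / 404 = 0.9186 mg/L
k = ln2 / t½ = 0.693147 / 2.37 = 0.2925 h⁻¹
C = C₀ · e^(−k·t) = 0.9186 × e^(−0.2925 × 10.6)
  = 0.9186 × 0.04503 = 0.04136 mg/L
Convert: 0.04136 mg/L × 1000 = 41.36 µg/L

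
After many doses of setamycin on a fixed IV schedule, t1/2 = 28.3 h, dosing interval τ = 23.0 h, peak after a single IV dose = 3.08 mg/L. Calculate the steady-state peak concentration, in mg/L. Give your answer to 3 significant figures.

7.15 mg/L

k = ln2 / t½ = 0.693147 / 28.3 = 0.02449 h⁻¹
e^(−kτ) = e^(−0.02449 × 23.0) = 0.5693
Accumulation ratio R = 1 / (1 − e^(−kτ)) = 1 / (1 − 0.5693) = 2.322
Steady-state peak = C₀ × R = 3.08 × 2.322 = 7.152 mg/L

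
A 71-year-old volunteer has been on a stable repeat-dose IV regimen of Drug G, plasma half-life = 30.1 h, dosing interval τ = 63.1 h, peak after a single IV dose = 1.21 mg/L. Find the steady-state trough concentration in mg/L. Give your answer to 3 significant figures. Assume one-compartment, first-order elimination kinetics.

k = ln2 / t½ = 0.693147 / 30.1 = 0.02303 h⁻¹
e^(−kτ) = e^(−0.02303 × 63.1) = 0.2338
Accumulation ratio R = 1 / (1 − e^(−kτ)) = 1 / (1 − 0.2338) = 1.305
Steady-state trough = C₀ × R × e^(−kτ) = 1.21 × 1.305 × 0.2338 = 0.3692 mg/L

0.369 mg/L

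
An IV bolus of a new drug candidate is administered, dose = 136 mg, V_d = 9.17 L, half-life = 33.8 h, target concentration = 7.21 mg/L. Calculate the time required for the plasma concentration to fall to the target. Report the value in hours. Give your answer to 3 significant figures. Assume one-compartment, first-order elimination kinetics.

35.2 h

C₀ = Dose / Vd = 136.0 / 9.17 = 14.83 mg/L
k = ln2 / t½ = 0.693147 / 33.8 = 0.02051 h⁻¹
t = ln(C₀ / C) / k = ln(14.83 / 7.21) / 0.02051
  = ln(2.057) / 0.02051 = 0.7212 / 0.02051 = 35.16 h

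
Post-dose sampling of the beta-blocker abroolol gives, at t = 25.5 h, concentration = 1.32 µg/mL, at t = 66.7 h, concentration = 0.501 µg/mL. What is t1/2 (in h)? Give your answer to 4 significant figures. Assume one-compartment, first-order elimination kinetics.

k = ln(C₁/C₂) / (t₂ − t₁) = ln(1.32/0.501) / (66.7 − 25.5)
  = 0.9688 / 41.20 = 0.02351 h⁻¹
t½ = ln2 / k = 0.693147 / 0.02351 = 29.48 h

29.48 h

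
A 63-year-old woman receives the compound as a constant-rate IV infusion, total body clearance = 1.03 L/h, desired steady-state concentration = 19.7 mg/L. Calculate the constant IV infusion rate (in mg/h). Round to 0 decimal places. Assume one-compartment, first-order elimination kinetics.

At steady state, infusion rate R₀ = Css × CL = 19.7 × 1.030 = 20.29 mg/h

20 mg/h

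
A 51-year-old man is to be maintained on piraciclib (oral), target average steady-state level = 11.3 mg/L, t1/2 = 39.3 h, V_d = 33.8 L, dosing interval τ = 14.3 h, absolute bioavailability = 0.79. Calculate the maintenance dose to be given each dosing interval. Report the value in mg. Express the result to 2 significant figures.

k = ln2 / t½ = 0.693147 / 39.3 = 0.01764 h⁻¹
CL = k × Vd = 0.01764 × 33.8 = 0.5962 L/h
At steady state, F × (Dose/τ) = Css × CL.
Dose = Css × CL × τ / F = 11.3 × 0.5962 × 14.3 / 0.79 = 121.9 mg

120 mg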